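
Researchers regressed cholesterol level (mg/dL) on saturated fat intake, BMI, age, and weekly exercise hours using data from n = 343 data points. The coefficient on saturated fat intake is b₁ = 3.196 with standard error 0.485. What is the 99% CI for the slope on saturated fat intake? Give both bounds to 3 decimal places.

df = n − k − 1 = 343 − 4 − 1 = 338.
t* = t_{0.005, 338} = 2.590453.
Margin = t* × SE = 2.590453 × 0.485 = 1.25637.
CI: 3.196 ± 1.25637 → (1.940, 4.452).
With 99% confidence, each one-unit increase in saturated fat intake is associated with a change of between 1.940 and 4.452 mg/dL in cholesterol level, holding the other predictors fixed.

(1.940, 4.452)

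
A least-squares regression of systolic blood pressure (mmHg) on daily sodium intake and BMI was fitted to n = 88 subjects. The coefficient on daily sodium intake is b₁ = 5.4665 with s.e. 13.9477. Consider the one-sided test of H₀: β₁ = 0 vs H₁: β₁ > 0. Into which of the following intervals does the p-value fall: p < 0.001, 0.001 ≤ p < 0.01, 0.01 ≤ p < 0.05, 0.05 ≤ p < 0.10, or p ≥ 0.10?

t = 5.4665 / 13.9477 = 0.392.
df = n − k − 1 = 88 − 2 − 1 = 85.
One-sided p = P(T_{85} > t) ≈ 0.3480.
So p ≥ 0.10.

p ≥ 0.10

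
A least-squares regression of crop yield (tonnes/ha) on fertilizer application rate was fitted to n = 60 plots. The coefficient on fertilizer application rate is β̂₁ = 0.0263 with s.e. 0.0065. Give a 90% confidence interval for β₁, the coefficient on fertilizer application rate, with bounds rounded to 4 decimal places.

df = n − 2 = 60 − 2 = 58.
t* = t_{0.05, 58} = 1.671553.
Margin = t* × SE = 1.671553 × 0.0065 = 0.010865.
CI: 0.0263 ± 0.010865 → (0.0154, 0.0372).
With 90% confidence, each one-unit increase in fertilizer application rate is associated with a change of between 0.0154 and 0.0372 tonnes/ha in crop yield.

(0.0154, 0.0372)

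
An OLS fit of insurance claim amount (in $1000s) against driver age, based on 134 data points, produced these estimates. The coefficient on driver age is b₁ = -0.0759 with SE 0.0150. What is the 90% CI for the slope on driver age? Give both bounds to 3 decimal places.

(-0.101, -0.051)

df = n − 2 = 134 − 2 = 132.
t* = t_{0.05, 132} = 1.656479.
Margin = t* × SE = 1.656479 × 0.0150 = 0.02485.
CI: -0.0759 ± 0.02485 → (-0.101, -0.051).
With 90% confidence, each one-unit increase in driver age is associated with a change of between -0.101 and -0.051 $1000s in insurance claim amount.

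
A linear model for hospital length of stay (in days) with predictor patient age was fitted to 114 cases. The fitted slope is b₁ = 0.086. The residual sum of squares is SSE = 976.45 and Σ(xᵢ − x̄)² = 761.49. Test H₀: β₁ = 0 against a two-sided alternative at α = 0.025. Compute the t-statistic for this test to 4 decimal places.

MSE = SSE/(n − 2) = 976.45/112 = 8.7183.
SE(b₁) = √(MSE/Sₓₓ) = √(8.7183/761.49) = 0.107.
t = 0.086 / 0.107 = 0.8037.
df = n − 2 = 112.
Two-sided p ≈ 0.4233, which is ≥ 0.025, so fail to reject H₀.
The data do not give significant evidence of an association between patient age and hospital length of stay.

t = 0.8037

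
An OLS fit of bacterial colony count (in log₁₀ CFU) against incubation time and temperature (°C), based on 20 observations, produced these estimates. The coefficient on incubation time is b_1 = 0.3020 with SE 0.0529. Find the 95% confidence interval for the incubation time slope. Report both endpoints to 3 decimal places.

df = n − k − 1 = 20 − 2 − 1 = 17.
t* = t_{0.025, 17} = 2.109816.
Margin = t* × SE = 2.109816 × 0.0529 = 0.11161.
CI: 0.3020 ± 0.11161 → (0.190, 0.414).
With 95% confidence, each one-unit increase in incubation time is associated with a change of between 0.190 and 0.414 log₁₀ CFU in bacterial colony count, holding the other predictors fixed.

(0.190, 0.414)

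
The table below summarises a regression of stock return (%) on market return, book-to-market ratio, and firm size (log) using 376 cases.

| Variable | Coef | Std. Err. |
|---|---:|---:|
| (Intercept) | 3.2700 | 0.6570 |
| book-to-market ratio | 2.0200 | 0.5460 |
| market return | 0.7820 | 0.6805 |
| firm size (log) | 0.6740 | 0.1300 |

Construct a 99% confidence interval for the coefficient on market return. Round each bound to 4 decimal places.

(-0.9799, 2.5439)

Read off: b = 0.7820, SE = 0.6805 for market return.
df = n − k − 1 = 376 − 3 − 1 = 372.
t* = t_{0.005, 372} = 2.58911.
Margin = t* × SE = 2.58911 × 0.6805 = 1.761889.
CI: 0.7820 ± 1.761889 → (-0.9799, 2.5439).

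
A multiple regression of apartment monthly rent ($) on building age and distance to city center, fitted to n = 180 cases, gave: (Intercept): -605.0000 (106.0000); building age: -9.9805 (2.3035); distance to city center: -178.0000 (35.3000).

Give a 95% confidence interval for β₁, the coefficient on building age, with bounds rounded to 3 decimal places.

(-14.526, -5.435)

Read off: b = -9.9805, SE = 2.3035 for building age.
df = n − k − 1 = 180 − 2 − 1 = 177.
t* = t_{0.025, 177} = 1.973457.
Margin = t* × SE = 1.973457 × 2.3035 = 4.54586.
CI: -9.9805 ± 4.54586 → (-14.526, -5.435).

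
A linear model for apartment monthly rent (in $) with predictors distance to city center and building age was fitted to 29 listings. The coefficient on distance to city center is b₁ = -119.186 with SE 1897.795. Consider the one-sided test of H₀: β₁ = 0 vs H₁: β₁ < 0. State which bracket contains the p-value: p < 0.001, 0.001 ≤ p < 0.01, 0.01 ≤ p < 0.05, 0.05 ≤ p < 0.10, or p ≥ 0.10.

p ≥ 0.10

t = -119.186 / 1897.795 = -0.063.
df = n − k − 1 = 29 − 2 − 1 = 26.
One-sided p = P(T_{26} < t) ≈ 0.4752.
So p ≥ 0.10.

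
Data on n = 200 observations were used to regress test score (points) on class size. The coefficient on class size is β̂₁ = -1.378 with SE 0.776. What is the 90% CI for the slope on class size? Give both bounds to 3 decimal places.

(-2.660, -0.096)

df = n − 2 = 200 − 2 = 198.
t* = t_{0.05, 198} = 1.652586.
Margin = t* × SE = 1.652586 × 0.776 = 1.28241.
CI: -1.378 ± 1.28241 → (-2.660, -0.096).
With 90% confidence, each one-unit increase in class size is associated with a change of between -2.660 and -0.096 points in test score.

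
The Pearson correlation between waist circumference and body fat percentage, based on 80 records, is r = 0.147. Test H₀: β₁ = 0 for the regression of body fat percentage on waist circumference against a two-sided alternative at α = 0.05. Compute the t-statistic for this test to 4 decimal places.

t = r·√(n − 2)/√(1 − r²) = 0.147·√78/√0.978391 = 1.3125.
df = n − 2 = 78.
Two-sided p ≈ 0.1932, which is ≥ 0.05, so fail to reject H₀.
The data do not give significant evidence of a linear association between waist circumference and body fat percentage.

t = 1.3125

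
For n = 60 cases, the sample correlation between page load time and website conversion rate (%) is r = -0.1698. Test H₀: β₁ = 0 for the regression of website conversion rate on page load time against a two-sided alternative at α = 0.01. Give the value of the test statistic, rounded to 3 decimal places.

t = -1.312

t = r·√(n − 2)/√(1 − r²) = -0.1698·√58/√0.971168 = -1.312.
df = n − 2 = 58.
Two-sided p ≈ 0.1946, which is ≥ 0.01, so fail to reject H₀.
The data do not give significant evidence of a linear association between page load time and website conversion rate.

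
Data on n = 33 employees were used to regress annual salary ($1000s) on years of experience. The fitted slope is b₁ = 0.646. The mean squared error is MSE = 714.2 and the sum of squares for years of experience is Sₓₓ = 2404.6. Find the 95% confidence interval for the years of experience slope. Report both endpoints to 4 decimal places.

SE(b₁) = √(MSE/Sₓₓ) = √(714.2/2404.6) = 0.54499.
df = n − 2 = 31.
t* = t_{0.025, 31} = 2.039513.
Margin = t* × SE = 2.039513 × 0.54499 = 1.111514.
CI: 0.646 ± 1.111514 → (-0.4655, 1.7575).
With 95% confidence, each one-unit increase in years of experience is associated with a change of between -0.4655 and 1.7575 $1000s in annual salary.

(-0.4655, 1.7575)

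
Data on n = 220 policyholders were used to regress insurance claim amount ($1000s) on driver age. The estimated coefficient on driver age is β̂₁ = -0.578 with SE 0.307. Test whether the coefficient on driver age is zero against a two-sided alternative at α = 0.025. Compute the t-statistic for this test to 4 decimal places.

H₀: β₁ = 0 vs H₁: β₁ ≠ 0.
t = (β̂₁ − β₁⁰)/SE = -0.578 / 0.307 = -1.8827.
df = n − 2 = 220 − 2 = 218.
Two-sided p ≈ 0.0611, which is ≥ 0.025, so fail to reject H₀.
The data do not give significant evidence of an association between driver age and insurance claim amount.

t = -1.8827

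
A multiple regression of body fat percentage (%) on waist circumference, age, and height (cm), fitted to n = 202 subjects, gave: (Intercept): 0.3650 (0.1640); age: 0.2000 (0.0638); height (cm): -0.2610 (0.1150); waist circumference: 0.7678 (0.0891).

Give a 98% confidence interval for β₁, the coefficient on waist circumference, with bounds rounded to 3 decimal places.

Read off: b = 0.7678, SE = 0.0891 for waist circumference.
df = n − k − 1 = 202 − 3 − 1 = 198.
t* = t_{0.01, 198} = 2.345328.
Margin = t* × SE = 2.345328 × 0.0891 = 0.20897.
CI: 0.7678 ± 0.20897 → (0.559, 0.977).

(0.559, 0.977)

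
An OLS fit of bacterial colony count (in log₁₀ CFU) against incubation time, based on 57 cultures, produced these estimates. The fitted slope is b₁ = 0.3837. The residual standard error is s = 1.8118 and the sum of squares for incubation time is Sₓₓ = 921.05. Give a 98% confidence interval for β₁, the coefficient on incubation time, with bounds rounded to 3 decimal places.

(0.241, 0.527)

SE(b₁) = s/√Sₓₓ = 1.8118/√921.05 = 0.0596992.
df = n − 2 = 55.
t* = t_{0.01, 55} = 2.396081.
Margin = t* × SE = 2.396081 × 0.0596992 = 0.14304.
CI: 0.3837 ± 0.14304 → (0.241, 0.527).
With 98% confidence, each one-unit increase in incubation time is associated with a change of between 0.241 and 0.527 log₁₀ CFU in bacterial colony count.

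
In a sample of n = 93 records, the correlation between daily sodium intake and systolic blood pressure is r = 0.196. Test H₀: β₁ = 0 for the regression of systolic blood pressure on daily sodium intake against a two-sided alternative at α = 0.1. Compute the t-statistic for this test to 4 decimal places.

t = r·√(n − 2)/√(1 − r²) = 0.196·√91/√0.961584 = 1.9067.
df = n − 2 = 91.
Two-sided p ≈ 0.0597, which is < 0.1, so reject H₀.
There is evidence of a linear association between daily sodium intake and systolic blood pressure.

t = 1.9067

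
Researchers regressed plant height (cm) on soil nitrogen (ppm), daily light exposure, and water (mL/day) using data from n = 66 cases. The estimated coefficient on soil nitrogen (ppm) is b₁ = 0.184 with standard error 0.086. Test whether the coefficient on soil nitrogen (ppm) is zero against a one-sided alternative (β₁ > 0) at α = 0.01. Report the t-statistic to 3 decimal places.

H₀: β₁ = 0 vs H₁: β₁ > 0.
t = (b₁ − β₁⁰)/SE = 0.184 / 0.086 = 2.140.
df = n − k − 1 = 66 − 3 − 1 = 62.
One-sided p ≈ 0.0182, which is ≥ 0.01, so fail to reject H₀.
The data do not give significant evidence that the true slope on soil nitrogen (ppm) is positive, holding the other predictors fixed.

t = 2.140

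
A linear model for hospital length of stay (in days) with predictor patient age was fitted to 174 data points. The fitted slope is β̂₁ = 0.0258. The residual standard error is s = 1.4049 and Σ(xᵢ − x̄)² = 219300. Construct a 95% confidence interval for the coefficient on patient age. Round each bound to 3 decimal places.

SE(β̂₁) = s/√Sₓₓ = 1.4049/√219300 = 0.00300003.
df = n − 2 = 172.
t* = t_{0.025, 172} = 1.973852.
Margin = t* × SE = 1.973852 × 0.00300003 = 0.00592.
CI: 0.0258 ± 0.00592 → (0.020, 0.032).
With 95% confidence, each one-unit increase in patient age is associated with a change of between 0.020 and 0.032 days in hospital length of stay.

(0.020, 0.032)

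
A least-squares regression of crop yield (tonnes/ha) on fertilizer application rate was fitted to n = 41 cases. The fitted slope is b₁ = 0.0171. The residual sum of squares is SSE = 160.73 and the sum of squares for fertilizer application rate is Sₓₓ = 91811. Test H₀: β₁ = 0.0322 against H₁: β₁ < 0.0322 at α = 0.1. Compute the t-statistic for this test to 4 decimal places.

MSE = SSE/(n − 2) = 160.73/39 = 4.12128.
SE(b₁) = √(MSE/Sₓₓ) = √(4.12128/91811) = 0.00669991.
t = (0.0171 − 0.0322) / 0.00669991 = -2.2538.
df = n − 2 = 39.
One-sided p ≈ 0.0150, which is < 0.1, so reject H₀.
There is evidence that the true slope on fertilizer application rate is below 0.0322 tonnes/ha per unit.

t = -2.2538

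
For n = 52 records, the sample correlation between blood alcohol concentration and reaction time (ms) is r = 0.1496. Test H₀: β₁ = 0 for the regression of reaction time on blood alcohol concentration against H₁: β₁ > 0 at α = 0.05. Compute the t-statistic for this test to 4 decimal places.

t = 1.0699

t = r·√(n − 2)/√(1 − r²) = 0.1496·√50/√0.97762 = 1.0699.
df = n − 2 = 50.
One-sided p ≈ 0.1449, which is ≥ 0.05, so fail to reject H₀.
The data do not give significant evidence of a linear association between blood alcohol concentration and reaction time.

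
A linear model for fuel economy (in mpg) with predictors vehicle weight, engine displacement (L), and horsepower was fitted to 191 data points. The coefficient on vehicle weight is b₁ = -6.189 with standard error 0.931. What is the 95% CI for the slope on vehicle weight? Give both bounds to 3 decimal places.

(-8.026, -4.352)

df = n − k − 1 = 191 − 3 − 1 = 187.
t* = t_{0.025, 187} = 1.972731.
Margin = t* × SE = 1.972731 × 0.931 = 1.83661.
CI: -6.189 ± 1.83661 → (-8.026, -4.352).
With 95% confidence, each one-unit increase in vehicle weight is associated with a change of between -8.026 and -4.352 mpg in fuel economy, holding the other predictors fixed.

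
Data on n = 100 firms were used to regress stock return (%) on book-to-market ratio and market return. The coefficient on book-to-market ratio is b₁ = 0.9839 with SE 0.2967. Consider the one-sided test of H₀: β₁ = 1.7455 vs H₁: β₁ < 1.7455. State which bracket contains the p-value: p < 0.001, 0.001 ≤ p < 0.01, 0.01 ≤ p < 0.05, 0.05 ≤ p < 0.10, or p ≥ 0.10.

0.001 ≤ p < 0.01

t = (0.9839 − 1.7455) / 0.2967 = -2.567.
df = n − k − 1 = 100 − 2 − 1 = 97.
One-sided p = P(T_{97} < t) ≈ 0.0059.
So 0.001 ≤ p < 0.01.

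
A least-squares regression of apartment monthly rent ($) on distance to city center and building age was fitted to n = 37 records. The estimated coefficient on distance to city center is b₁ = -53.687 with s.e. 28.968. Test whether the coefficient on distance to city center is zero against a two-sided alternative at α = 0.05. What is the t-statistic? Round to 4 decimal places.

t = -1.8533

H₀: β₁ = 0 vs H₁: β₁ ≠ 0.
t = (b₁ − β₁⁰)/SE = -53.687 / 28.968 = -1.8533.
df = n − k − 1 = 37 − 2 − 1 = 34.
Two-sided p ≈ 0.0725, which is ≥ 0.05, so fail to reject H₀.
The data do not give significant evidence of an association between distance to city center and apartment monthly rent, after adjusting for the other predictors.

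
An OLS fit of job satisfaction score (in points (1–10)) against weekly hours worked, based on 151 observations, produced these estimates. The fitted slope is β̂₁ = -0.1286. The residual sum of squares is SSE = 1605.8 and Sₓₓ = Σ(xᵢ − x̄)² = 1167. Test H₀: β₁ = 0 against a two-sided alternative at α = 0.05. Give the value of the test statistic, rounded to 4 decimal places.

t = -1.3382

MSE = SSE/(n − 2) = 1605.8/149 = 10.7772.
SE(β̂₁) = √(MSE/Sₓₓ) = √(10.7772/1167) = 0.0960986.
t = -0.1286 / 0.0960986 = -1.3382.
df = n − 2 = 149.
Two-sided p ≈ 0.1829, which is ≥ 0.05, so fail to reject H₀.
The data do not give significant evidence of an association between weekly hours worked and job satisfaction score.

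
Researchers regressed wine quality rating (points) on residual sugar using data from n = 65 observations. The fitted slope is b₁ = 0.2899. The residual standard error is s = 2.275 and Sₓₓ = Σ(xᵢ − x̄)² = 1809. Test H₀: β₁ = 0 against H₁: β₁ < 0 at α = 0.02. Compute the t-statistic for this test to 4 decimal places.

t = 5.4198

SE(b₁) = s/√Sₓₓ = 2.275/√1809 = 0.0534887.
t = 0.2899 / 0.0534887 = 5.4198.
df = n − 2 = 63.
One-sided p ≈ 1.0000, which is ≥ 0.02, so fail to reject H₀.
The data do not give significant evidence that the true slope on residual sugar is negative.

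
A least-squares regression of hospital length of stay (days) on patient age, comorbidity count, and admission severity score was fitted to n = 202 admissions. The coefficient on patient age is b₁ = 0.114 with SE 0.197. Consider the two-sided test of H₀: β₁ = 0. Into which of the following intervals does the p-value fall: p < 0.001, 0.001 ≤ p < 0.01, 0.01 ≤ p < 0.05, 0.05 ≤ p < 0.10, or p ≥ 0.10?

t = 0.114 / 0.197 = 0.579.
df = n − k − 1 = 202 − 3 − 1 = 198.
Two-sided p = 2·P(T_{198} > |t|) ≈ 0.5635.
So p ≥ 0.10.

p ≥ 0.10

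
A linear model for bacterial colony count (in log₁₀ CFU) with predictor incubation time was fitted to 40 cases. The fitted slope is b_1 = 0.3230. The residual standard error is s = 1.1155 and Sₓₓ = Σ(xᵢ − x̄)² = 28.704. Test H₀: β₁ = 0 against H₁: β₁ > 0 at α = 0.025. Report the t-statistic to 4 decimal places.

SE(b_1) = s/√Sₓₓ = 1.1155/√28.704 = 0.208208.
t = 0.3230 / 0.208208 = 1.5513.
df = n − 2 = 38.
One-sided p ≈ 0.0646, which is ≥ 0.025, so fail to reject H₀.
The data do not give significant evidence that the true slope on incubation time is positive.

t = 1.5513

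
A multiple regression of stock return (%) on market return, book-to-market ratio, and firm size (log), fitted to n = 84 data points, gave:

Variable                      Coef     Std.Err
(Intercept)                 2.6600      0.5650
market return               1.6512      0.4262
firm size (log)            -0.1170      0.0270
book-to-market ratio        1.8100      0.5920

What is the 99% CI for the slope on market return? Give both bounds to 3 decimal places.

Read off: b = 1.6512, SE = 0.4262 for market return.
df = n − k − 1 = 84 − 3 − 1 = 80.
t* = t_{0.005, 80} = 2.638691.
Margin = t* × SE = 2.638691 × 0.4262 = 1.12461.
CI: 1.6512 ± 1.12461 → (0.527, 2.776).

(0.527, 2.776)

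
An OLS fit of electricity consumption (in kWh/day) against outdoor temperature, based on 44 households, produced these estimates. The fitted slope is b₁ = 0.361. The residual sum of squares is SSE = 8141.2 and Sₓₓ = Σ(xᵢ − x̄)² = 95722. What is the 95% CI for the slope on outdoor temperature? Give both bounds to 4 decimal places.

(0.2702, 0.4518)

MSE = SSE/(n − 2) = 8141.2/42 = 193.838.
SE(b₁) = √(MSE/Sₓₓ) = √(193.838/95722) = 0.0450001.
df = n − 2 = 42.
t* = t_{0.025, 42} = 2.018082.
Margin = t* × SE = 2.018082 × 0.0450001 = 0.090814.
CI: 0.361 ± 0.090814 → (0.2702, 0.4518).
With 95% confidence, each one-unit increase in outdoor temperature is associated with a change of between 0.2702 and 0.4518 kWh/day in electricity consumption.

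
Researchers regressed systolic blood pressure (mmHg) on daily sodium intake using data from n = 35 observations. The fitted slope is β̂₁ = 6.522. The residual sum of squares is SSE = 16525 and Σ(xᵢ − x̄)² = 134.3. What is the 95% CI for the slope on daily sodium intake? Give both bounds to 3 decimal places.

(2.593, 10.451)

MSE = SSE/(n − 2) = 16525/33 = 500.758.
SE(β̂₁) = √(MSE/Sₓₓ) = √(500.758/134.3) = 1.93097.
df = n − 2 = 33.
t* = t_{0.025, 33} = 2.034515.
Margin = t* × SE = 2.034515 × 1.93097 = 3.92859.
CI: 6.522 ± 3.92859 → (2.593, 10.451).
With 95% confidence, each one-unit increase in daily sodium intake is associated with a change of between 2.593 and 10.451 mmHg in systolic blood pressure.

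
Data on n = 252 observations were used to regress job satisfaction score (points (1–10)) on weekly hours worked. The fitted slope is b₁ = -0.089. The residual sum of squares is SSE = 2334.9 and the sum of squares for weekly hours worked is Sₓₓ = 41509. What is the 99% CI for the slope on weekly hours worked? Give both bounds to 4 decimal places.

(-0.1279, -0.0501)

MSE = SSE/(n − 2) = 2334.9/250 = 9.3396.
SE(b₁) = √(MSE/Sₓₓ) = √(9.3396/41509) = 0.0150001.
df = n − 2 = 250.
t* = t_{0.005, 250} = 2.595638.
Margin = t* × SE = 2.595638 × 0.0150001 = 0.038935.
CI: -0.089 ± 0.038935 → (-0.1279, -0.0501).
With 99% confidence, each one-unit increase in weekly hours worked is associated with a change of between -0.1279 and -0.0501 points (1–10) in job satisfaction score.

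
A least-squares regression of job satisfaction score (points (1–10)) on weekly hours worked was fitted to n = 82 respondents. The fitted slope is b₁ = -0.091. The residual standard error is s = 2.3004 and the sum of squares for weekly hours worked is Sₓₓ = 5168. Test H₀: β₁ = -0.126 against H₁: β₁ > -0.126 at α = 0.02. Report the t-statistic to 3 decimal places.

t = 1.094

SE(b₁) = s/√Sₓₓ = 2.3004/√5168 = 0.0319994.
t = (-0.091 − (-0.126)) / 0.0319994 = 1.094.
df = n − 2 = 80.
One-sided p ≈ 0.1387, which is ≥ 0.02, so fail to reject H₀.
The data do not give significant evidence that the true slope on weekly hours worked exceeds -0.126 points (1–10) per unit.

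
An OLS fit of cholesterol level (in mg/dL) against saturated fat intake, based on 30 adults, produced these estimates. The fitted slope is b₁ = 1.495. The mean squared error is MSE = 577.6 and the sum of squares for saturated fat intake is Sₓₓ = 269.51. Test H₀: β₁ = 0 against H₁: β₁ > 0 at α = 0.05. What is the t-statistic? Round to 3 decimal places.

SE(b₁) = √(MSE/Sₓₓ) = √(577.6/269.51) = 1.46395.
t = 1.495 / 1.46395 = 1.021.
df = n − 2 = 28.
One-sided p ≈ 0.1579, which is ≥ 0.05, so fail to reject H₀.
The data do not give significant evidence that the true slope on saturated fat intake is positive.

t = 1.021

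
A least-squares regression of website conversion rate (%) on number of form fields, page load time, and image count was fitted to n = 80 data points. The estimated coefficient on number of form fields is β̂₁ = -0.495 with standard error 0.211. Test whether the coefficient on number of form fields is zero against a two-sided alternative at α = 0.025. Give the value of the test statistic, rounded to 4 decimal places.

H₀: β₁ = 0 vs H₁: β₁ ≠ 0.
t = (β̂₁ − β₁⁰)/SE = -0.495 / 0.211 = -2.3460.
df = n − k − 1 = 80 − 3 − 1 = 76.
Two-sided p ≈ 0.0216, which is < 0.025, so reject H₀.
There is evidence that number of form fields is associated with website conversion rate, holding the other predictors fixed.

t = -2.3460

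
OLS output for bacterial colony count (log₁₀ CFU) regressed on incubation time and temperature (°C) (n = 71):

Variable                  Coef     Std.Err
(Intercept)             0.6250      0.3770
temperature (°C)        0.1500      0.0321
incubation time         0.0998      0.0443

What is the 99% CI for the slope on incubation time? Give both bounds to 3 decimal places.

Read off: b = 0.0998, SE = 0.0443 for incubation time.
df = n − k − 1 = 71 − 2 − 1 = 68.
t* = t_{0.005, 68} = 2.650081.
Margin = t* × SE = 2.650081 × 0.0443 = 0.11740.
CI: 0.0998 ± 0.11740 → (-0.018, 0.217).

(-0.018, 0.217)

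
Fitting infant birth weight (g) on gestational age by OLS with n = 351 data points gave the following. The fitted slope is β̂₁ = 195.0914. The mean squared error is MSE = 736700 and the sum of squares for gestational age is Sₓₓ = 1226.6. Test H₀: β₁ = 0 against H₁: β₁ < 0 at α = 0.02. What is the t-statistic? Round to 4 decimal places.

t = 7.9606

SE(β̂₁) = √(MSE/Sₓₓ) = √(736700/1226.6) = 24.5072.
t = 195.0914 / 24.5072 = 7.9606.
df = n − 2 = 349.
One-sided p ≈ 1.0000, which is ≥ 0.02, so fail to reject H₀.
The data do not give significant evidence that the true slope on gestational age is negative.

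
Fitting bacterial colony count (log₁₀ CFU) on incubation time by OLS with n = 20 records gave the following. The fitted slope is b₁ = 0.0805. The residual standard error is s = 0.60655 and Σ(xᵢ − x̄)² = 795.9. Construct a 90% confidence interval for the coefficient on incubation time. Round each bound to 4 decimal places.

SE(b₁) = s/√Sₓₓ = 0.60655/√795.9 = 0.0214999.
df = n − 2 = 18.
t* = t_{0.05, 18} = 1.734064.
Margin = t* × SE = 1.734064 × 0.0214999 = 0.037282.
CI: 0.0805 ± 0.037282 → (0.0432, 0.1178).
With 90% confidence, each one-unit increase in incubation time is associated with a change of between 0.0432 and 0.1178 log₁₀ CFU in bacterial colony count.

(0.0432, 0.1178)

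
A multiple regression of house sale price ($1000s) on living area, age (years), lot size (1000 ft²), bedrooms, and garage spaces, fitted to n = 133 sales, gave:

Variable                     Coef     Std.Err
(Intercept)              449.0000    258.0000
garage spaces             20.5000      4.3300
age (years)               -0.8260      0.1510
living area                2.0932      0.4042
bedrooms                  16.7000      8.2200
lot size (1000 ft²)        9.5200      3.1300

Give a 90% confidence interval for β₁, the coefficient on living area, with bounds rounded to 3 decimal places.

(1.423, 2.763)

Read off: b = 2.0932, SE = 0.4042 for living area.
df = n − k − 1 = 133 − 5 − 1 = 127.
t* = t_{0.05, 127} = 1.65694.
Margin = t* × SE = 1.65694 × 0.4042 = 0.66974.
CI: 2.0932 ± 0.66974 → (1.423, 2.763).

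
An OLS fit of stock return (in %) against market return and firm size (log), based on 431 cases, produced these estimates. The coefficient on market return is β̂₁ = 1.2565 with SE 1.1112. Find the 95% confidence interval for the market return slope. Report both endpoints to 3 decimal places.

df = n − k − 1 = 431 − 2 − 1 = 428.
t* = t_{0.025, 428} = 1.965522.
Margin = t* × SE = 1.965522 × 1.1112 = 2.18409.
CI: 1.2565 ± 2.18409 → (-0.928, 3.441).
With 95% confidence, each one-unit increase in market return is associated with a change of between -0.928 and 3.441 % in stock return, holding the other predictors fixed.

(-0.928, 3.441)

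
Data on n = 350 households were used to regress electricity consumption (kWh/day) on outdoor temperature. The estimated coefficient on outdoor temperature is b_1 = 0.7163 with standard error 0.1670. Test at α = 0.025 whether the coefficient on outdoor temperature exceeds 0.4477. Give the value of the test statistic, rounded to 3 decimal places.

H₀: β₁ = 0.4477 vs H₁: β₁ > 0.4477.
t = (b_1 − β₁⁰)/SE = (0.7163 − 0.4477) / 0.1670 = 1.608.
df = n − 2 = 350 − 2 = 348.
One-sided p ≈ 0.0543, which is ≥ 0.025, so fail to reject H₀.
The data do not give significant evidence that the true slope on outdoor temperature exceeds 0.4477 kWh/day per unit.

t = 1.608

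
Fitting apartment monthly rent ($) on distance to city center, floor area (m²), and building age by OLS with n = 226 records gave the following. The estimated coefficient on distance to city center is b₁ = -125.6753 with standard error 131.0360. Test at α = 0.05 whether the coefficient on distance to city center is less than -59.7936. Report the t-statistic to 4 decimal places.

t = -0.5028

H₀: β₁ = -59.7936 vs H₁: β₁ < -59.7936.
t = (b₁ − β₁⁰)/SE = (-125.6753 − (-59.7936)) / 131.0360 = -0.5028.
df = n − k − 1 = 226 − 3 − 1 = 222.
One-sided p ≈ 0.3078, which is ≥ 0.05, so fail to reject H₀.
The data do not give significant evidence that the true slope on distance to city center is below -59.7936 $ per unit, holding the other predictors fixed.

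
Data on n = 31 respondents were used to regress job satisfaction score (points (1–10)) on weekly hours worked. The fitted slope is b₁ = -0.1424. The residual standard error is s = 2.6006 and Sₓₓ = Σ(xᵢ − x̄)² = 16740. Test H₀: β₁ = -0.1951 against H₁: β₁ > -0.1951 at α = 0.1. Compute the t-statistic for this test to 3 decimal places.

t = 2.622

SE(b₁) = s/√Sₓₓ = 2.6006/√16740 = 0.0201.
t = (-0.1424 − (-0.1951)) / 0.0201 = 2.622.
df = n − 2 = 29.
One-sided p ≈ 0.0069, which is < 0.1, so reject H₀.
There is evidence that the true slope on weekly hours worked exceeds -0.1951 points (1–10) per unit.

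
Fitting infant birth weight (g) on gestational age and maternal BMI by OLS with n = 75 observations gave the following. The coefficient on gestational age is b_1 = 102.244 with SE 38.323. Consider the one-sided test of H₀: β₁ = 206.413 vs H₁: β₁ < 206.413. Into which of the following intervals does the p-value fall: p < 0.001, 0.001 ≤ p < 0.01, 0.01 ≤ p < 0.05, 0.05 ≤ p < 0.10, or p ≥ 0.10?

t = (102.244 − 206.413) / 38.323 = -2.718.
df = n − k − 1 = 75 − 2 − 1 = 72.
One-sided p = P(T_{72} < t) ≈ 0.0041.
So 0.001 ≤ p < 0.01.

0.001 ≤ p < 0.01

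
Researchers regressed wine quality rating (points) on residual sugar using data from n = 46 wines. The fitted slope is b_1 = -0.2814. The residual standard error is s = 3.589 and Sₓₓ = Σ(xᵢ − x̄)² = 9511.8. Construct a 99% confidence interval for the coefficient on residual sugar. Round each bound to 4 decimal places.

SE(b_1) = s/√Sₓₓ = 3.589/√9511.8 = 0.0367995.
df = n − 2 = 44.
t* = t_{0.005, 44} = 2.692278.
Margin = t* × SE = 2.692278 × 0.0367995 = 0.099075.
CI: -0.2814 ± 0.099075 → (-0.3805, -0.1823).
With 99% confidence, each one-unit increase in residual sugar is associated with a change of between -0.3805 and -0.1823 points in wine quality rating.

(-0.3805, -0.1823)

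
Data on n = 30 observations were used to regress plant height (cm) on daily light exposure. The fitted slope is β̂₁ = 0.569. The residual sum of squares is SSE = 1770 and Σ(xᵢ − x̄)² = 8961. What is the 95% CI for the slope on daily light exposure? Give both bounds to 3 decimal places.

(0.397, 0.741)

MSE = SSE/(n − 2) = 1770/28 = 63.2143.
SE(β̂₁) = √(MSE/Sₓₓ) = √(63.2143/8961) = 0.0839903.
df = n − 2 = 28.
t* = t_{0.025, 28} = 2.048407.
Margin = t* × SE = 2.048407 × 0.0839903 = 0.17205.
CI: 0.569 ± 0.17205 → (0.397, 0.741).
With 95% confidence, each one-unit increase in daily light exposure is associated with a change of between 0.397 and 0.741 cm in plant height.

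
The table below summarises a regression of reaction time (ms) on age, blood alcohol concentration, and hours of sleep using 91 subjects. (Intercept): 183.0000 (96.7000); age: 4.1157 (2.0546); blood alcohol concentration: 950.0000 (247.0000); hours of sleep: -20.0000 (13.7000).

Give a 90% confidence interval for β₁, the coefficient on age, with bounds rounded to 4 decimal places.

Read off: b = 4.1157, SE = 2.0546 for age.
df = n − k − 1 = 91 − 3 − 1 = 87.
t* = t_{0.05, 87} = 1.662557.
Margin = t* × SE = 1.662557 × 2.0546 = 3.415890.
CI: 4.1157 ± 3.415890 → (0.6998, 7.5316).

(0.6998, 7.5316)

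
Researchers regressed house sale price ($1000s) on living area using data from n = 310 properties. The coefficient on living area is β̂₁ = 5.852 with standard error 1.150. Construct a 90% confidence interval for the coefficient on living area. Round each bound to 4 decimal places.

(3.9547, 7.7493)

df = n − 2 = 310 − 2 = 308.
t* = t_{0.05, 308} = 1.649816.
Margin = t* × SE = 1.649816 × 1.150 = 1.897288.
CI: 5.852 ± 1.897288 → (3.9547, 7.7493).
With 90% confidence, each one-unit increase in living area is associated with a change of between 3.9547 and 7.7493 $1000s in house sale price.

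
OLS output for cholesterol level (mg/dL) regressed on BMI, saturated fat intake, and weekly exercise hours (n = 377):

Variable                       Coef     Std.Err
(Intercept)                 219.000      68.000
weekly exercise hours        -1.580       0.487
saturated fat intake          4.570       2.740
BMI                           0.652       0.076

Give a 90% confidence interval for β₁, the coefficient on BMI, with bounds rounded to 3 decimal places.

Read off: b = 0.652, SE = 0.076 for BMI.
df = n − k − 1 = 377 − 3 − 1 = 373.
t* = t_{0.05, 373} = 1.648949.
Margin = t* × SE = 1.648949 × 0.076 = 0.12532.
CI: 0.652 ± 0.12532 → (0.527, 0.777).

(0.527, 0.777)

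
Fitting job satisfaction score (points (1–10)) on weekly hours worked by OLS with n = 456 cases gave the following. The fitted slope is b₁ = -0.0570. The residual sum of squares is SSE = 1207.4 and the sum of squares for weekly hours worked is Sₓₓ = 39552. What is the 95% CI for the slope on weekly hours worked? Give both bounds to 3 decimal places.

(-0.073, -0.041)

MSE = SSE/(n − 2) = 1207.4/454 = 2.65947.
SE(b₁) = √(MSE/Sₓₓ) = √(2.65947/39552) = 0.00819999.
df = n − 2 = 454.
t* = t_{0.025, 454} = 1.965203.
Margin = t* × SE = 1.965203 × 0.00819999 = 0.01611.
CI: -0.0570 ± 0.01611 → (-0.073, -0.041).
With 95% confidence, each one-unit increase in weekly hours worked is associated with a change of between -0.073 and -0.041 points (1–10) in job satisfaction score.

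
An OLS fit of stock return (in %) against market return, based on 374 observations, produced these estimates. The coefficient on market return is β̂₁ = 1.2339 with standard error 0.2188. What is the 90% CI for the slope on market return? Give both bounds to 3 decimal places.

df = n − 2 = 374 − 2 = 372.
t* = t_{0.05, 372} = 1.64896.
Margin = t* × SE = 1.64896 × 0.2188 = 0.36079.
CI: 1.2339 ± 0.36079 → (0.873, 1.595).
With 90% confidence, each one-unit increase in market return is associated with a change of between 0.873 and 1.595 % in stock return.

(0.873, 1.595)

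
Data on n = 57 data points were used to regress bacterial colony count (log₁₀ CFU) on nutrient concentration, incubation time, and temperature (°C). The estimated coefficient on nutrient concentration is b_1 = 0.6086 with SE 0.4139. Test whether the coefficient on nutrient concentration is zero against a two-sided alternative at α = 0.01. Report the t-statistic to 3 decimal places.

t = 1.470

H₀: β₁ = 0 vs H₁: β₁ ≠ 0.
t = (b_1 − β₁⁰)/SE = 0.6086 / 0.4139 = 1.470.
df = n − k − 1 = 57 − 3 − 1 = 53.
Two-sided p ≈ 0.1474, which is ≥ 0.01, so fail to reject H₀.
The data do not give significant evidence of an association between nutrient concentration and bacterial colony count, after adjusting for the other predictors.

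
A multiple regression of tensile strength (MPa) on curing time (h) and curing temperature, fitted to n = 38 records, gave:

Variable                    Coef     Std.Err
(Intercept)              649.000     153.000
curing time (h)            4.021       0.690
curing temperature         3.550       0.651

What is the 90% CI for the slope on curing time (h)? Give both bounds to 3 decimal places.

(2.855, 5.187)

Read off: b = 4.021, SE = 0.690 for curing time (h).
df = n − k − 1 = 38 − 2 − 1 = 35.
t* = t_{0.05, 35} = 1.689572.
Margin = t* × SE = 1.689572 × 0.690 = 1.16580.
CI: 4.021 ± 1.16580 → (2.855, 5.187).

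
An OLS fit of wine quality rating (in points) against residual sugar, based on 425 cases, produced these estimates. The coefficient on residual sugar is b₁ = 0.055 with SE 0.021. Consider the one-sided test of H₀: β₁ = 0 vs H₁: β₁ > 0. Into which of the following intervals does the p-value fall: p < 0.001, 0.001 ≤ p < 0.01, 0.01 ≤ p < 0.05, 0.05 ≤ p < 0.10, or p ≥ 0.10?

t = 0.055 / 0.021 = 2.619.
df = n − 2 = 425 − 2 = 423.
One-sided p = P(T_{423} > t) ≈ 0.0046.
So 0.001 ≤ p < 0.01.

0.001 ≤ p < 0.01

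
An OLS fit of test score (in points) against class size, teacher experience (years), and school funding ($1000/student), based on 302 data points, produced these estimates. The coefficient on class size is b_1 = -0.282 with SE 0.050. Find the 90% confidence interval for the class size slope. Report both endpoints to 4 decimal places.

(-0.3645, -0.1995)

df = n − k − 1 = 302 − 3 − 1 = 298.
t* = t_{0.05, 298} = 1.649983.
Margin = t* × SE = 1.649983 × 0.050 = 0.082499.
CI: -0.282 ± 0.082499 → (-0.3645, -0.1995).
With 90% confidence, each one-unit increase in class size is associated with a change of between -0.3645 and -0.1995 points in test score, holding the other predictors fixed.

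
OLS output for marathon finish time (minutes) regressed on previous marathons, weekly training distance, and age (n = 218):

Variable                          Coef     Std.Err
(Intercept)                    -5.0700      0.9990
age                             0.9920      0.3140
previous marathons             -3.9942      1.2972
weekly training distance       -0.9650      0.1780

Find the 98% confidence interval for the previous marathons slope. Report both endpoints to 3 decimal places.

Read off: b = -3.9942, SE = 1.2972 for previous marathons.
df = n − k − 1 = 218 − 3 − 1 = 214.
t* = t_{0.01, 214} = 2.343899.
Margin = t* × SE = 2.343899 × 1.2972 = 3.04051.
CI: -3.9942 ± 3.04051 → (-7.035, -0.954).

(-7.035, -0.954)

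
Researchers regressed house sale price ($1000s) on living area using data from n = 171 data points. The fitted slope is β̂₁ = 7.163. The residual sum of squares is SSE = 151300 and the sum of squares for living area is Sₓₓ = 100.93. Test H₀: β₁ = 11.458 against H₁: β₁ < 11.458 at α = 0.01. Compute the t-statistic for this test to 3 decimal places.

t = -1.442

MSE = SSE/(n − 2) = 151300/169 = 895.266.
SE(β̂₁) = √(MSE/Sₓₓ) = √(895.266/100.93) = 2.97828.
t = (7.163 − 11.458) / 2.97828 = -1.442.
df = n − 2 = 169.
One-sided p ≈ 0.0756, which is ≥ 0.01, so fail to reject H₀.
The data do not give significant evidence that the true slope on living area is below 11.458 $1000s per unit.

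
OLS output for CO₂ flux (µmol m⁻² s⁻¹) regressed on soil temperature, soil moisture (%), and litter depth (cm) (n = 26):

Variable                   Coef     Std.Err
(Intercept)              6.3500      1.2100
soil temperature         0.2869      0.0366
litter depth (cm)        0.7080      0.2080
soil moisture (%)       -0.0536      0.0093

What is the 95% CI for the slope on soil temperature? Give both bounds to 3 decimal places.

(0.211, 0.363)

Read off: b = 0.2869, SE = 0.0366 for soil temperature.
df = n − k − 1 = 26 − 3 − 1 = 22.
t* = t_{0.025, 22} = 2.073873.
Margin = t* × SE = 2.073873 × 0.0366 = 0.07590.
CI: 0.2869 ± 0.07590 → (0.211, 0.363).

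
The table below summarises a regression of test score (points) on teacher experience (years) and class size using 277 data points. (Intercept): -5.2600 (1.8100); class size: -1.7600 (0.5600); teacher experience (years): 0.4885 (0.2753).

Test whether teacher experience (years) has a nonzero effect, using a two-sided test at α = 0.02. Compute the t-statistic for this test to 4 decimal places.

t = 1.7744

Read off: b = 0.4885, SE = 0.2753 for teacher experience (years).
H₀: β₁ = 0 vs H₁: β₁ ≠ 0.
t = 0.4885 / 0.2753 = 1.7744.
df = n − k − 1 = 277 − 2 − 1 = 274.
Two-sided p ≈ 0.0771, which is ≥ 0.02, so fail to reject H₀.
The data do not give significant evidence of an association between teacher experience (years) and test score, after adjusting for the other predictors.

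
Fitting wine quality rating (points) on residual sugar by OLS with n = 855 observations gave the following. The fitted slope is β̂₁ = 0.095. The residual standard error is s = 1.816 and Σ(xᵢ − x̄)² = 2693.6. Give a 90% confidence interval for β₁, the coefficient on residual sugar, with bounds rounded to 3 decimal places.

(0.037, 0.153)

SE(β̂₁) = s/√Sₓₓ = 1.816/√2693.6 = 0.0349904.
df = n − 2 = 853.
t* = t_{0.05, 853} = 1.646642.
Margin = t* × SE = 1.646642 × 0.0349904 = 0.05762.
CI: 0.095 ± 0.05762 → (0.037, 0.153).
With 90% confidence, each one-unit increase in residual sugar is associated with a change of between 0.037 and 0.153 points in wine quality rating.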